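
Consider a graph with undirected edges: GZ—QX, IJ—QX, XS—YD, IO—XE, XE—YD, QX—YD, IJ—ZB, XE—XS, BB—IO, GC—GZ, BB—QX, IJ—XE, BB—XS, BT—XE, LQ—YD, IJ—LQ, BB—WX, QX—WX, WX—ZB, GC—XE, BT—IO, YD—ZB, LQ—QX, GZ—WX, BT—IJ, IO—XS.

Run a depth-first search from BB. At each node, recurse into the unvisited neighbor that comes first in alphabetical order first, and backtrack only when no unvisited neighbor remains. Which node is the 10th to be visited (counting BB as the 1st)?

XS

Visit BB
BB → IO
IO → BT
BT → IJ
IJ → LQ
LQ → QX
QX → GZ
GZ → GC
GC → XE
XE → XS
XS → YD
YD → ZB
ZB → WX

Visit order: BB, IO, BT, IJ, LQ, QX, GZ, GC, XE, XS, YD, ZB, WX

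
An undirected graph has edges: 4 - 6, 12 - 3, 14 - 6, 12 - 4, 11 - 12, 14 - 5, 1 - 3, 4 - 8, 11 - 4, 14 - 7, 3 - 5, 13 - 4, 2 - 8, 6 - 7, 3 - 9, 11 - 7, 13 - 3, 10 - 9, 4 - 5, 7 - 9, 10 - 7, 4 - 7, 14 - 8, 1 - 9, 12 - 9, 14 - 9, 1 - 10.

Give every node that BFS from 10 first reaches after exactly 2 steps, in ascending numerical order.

3, 4, 6, 11, 12, 14

Level 0: 10
Level 1: 1, 7, 9
Level 2: 3, 4, 6, 11, 12, 14
Level 3: 5, 8, 13
Level 4: 2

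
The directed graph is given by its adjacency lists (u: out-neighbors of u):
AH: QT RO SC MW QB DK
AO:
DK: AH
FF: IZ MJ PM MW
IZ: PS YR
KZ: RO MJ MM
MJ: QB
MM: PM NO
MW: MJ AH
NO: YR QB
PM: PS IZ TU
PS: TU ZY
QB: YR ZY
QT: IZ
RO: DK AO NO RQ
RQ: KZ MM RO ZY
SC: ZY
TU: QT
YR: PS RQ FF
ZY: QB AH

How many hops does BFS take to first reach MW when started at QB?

3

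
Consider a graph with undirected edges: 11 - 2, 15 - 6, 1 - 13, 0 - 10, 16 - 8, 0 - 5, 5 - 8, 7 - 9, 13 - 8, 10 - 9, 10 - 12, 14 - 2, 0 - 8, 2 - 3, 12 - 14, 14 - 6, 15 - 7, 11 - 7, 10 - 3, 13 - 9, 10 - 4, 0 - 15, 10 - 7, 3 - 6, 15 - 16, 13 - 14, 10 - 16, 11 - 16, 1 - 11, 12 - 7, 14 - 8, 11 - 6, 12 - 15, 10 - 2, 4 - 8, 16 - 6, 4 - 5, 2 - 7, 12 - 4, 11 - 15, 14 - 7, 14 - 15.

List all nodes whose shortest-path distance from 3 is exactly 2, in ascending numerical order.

0, 4, 7, 9, 11, 12, 14, 15, 16

Level 0: 3
Level 1: 2, 6, 10
Level 2: 0, 4, 7, 9, 11, 12, 14, 15, 16
Level 3: 1, 5, 8, 13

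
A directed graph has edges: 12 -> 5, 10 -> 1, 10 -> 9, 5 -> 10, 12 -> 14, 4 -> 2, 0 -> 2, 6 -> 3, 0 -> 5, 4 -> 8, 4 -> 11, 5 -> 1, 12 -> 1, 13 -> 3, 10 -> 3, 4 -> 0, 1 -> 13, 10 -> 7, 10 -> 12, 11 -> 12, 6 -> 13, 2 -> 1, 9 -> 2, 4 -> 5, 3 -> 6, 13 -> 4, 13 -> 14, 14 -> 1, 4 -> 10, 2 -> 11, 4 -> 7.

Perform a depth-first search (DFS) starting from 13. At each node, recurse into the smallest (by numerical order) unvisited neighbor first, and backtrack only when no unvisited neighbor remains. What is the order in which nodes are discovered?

Visit 13
13 → 3
3 → 6
13 → 4
4 → 0
0 → 2
2 → 1
2 → 11
11 → 12
12 → 5
5 → 10
10 → 7
10 → 9
12 → 14
4 → 8

13, 3, 6, 4, 0, 2, 1, 11, 12, 5, 10, 7, 9, 14, 8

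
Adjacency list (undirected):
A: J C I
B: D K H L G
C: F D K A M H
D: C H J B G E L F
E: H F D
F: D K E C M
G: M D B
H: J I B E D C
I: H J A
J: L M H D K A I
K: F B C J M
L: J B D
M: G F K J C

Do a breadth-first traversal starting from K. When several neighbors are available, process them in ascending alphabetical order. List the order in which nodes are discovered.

K B C F J M D G H L A E I

Visit K; enqueue B, C, F, J, M → queue [B, C, F, J, M]
Visit B; enqueue D, G, H, L → queue [C, F, J, M, D, G, H, L]
Visit C; enqueue A → queue [F, J, M, D, G, H, L, A]
Visit F; enqueue E → queue [J, M, D, G, H, L, A, E]
Visit J; enqueue I → queue [M, D, G, H, L, A, E, I]
Visit M → queue [D, G, H, L, A, E, I]
Visit D → queue [G, H, L, A, E, I]
Visit G → queue [H, L, A, E, I]
Visit H → queue [L, A, E, I]
Visit L → queue [A, E, I]
Visit A → queue [E, I]
Visit E → queue [I]
Visit I → queue []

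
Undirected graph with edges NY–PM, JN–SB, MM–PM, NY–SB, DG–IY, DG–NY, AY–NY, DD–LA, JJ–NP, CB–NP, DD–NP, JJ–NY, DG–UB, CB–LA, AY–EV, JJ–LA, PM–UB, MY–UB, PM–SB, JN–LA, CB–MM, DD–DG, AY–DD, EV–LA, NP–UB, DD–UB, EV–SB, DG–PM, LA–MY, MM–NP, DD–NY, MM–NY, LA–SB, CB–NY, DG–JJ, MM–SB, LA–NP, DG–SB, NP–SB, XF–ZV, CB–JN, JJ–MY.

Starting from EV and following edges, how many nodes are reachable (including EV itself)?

16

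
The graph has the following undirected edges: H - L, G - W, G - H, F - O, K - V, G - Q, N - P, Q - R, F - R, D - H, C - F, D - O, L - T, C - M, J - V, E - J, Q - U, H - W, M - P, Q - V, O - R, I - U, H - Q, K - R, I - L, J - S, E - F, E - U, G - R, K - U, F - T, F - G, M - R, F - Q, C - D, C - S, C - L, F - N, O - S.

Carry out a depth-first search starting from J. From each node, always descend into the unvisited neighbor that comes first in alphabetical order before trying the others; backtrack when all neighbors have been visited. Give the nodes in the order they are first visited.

J → E → F → C → D → H → G → Q → R → K → U → I → L → T → V → M → P → N → O → S → W

Visit J
J → E
E → F
F → C
C → D
D → H
H → G
G → Q
Q → R
R → K
K → U
U → I
I → L
L → T
K → V
R → M
M → P
P → N
R → O
O → S
G → W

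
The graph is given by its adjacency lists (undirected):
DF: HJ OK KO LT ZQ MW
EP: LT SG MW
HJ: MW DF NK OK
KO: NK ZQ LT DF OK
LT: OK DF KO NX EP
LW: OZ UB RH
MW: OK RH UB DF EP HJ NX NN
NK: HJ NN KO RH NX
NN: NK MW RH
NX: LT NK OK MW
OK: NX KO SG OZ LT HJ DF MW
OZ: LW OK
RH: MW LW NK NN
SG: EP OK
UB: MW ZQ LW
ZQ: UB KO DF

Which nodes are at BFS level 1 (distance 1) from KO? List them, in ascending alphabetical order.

Level 0: KO
Level 1: DF, LT, NK, OK, ZQ
Level 2: EP, HJ, MW, NN, NX, OZ, RH, SG, UB
Level 3: LW

DF, LT, NK, OK, ZQ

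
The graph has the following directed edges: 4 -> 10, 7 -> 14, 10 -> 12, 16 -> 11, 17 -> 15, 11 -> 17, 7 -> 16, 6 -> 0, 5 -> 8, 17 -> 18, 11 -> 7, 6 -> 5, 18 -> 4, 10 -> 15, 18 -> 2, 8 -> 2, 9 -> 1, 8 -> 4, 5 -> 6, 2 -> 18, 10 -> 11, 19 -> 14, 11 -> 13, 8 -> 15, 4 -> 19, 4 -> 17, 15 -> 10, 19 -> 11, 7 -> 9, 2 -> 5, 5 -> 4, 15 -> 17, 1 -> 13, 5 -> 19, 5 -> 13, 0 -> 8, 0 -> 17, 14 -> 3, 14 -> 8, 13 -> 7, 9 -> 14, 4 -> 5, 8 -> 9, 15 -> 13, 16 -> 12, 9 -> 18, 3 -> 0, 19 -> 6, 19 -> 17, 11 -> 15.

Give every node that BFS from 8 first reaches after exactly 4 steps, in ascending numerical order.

0, 16

Level 0: 8
Level 1: 2, 4, 9, 15
Level 2: 1, 5, 10, 13, 14, 17, 18, 19
Level 3: 3, 6, 7, 11, 12
Level 4: 0, 16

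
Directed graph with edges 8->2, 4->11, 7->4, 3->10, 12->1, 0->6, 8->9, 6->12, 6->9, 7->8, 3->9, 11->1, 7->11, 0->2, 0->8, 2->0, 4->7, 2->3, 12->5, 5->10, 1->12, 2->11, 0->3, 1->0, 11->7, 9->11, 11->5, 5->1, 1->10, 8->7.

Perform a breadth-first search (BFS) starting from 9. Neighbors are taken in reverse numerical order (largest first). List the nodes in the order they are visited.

9 11 7 5 1 8 4 10 12 0 2 6 3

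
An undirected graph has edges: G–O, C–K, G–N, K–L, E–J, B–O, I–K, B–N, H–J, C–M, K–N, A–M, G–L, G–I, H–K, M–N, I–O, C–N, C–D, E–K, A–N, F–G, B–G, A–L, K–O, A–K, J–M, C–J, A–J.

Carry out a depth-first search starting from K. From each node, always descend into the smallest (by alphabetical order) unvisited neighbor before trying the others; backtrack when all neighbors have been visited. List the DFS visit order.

Visit K
K → A
A → J
J → C
C → D
C → M
M → N
N → B
B → G
G → F
G → I
I → O
G → L
J → E
J → H

K A J C D M N B G F I O L E H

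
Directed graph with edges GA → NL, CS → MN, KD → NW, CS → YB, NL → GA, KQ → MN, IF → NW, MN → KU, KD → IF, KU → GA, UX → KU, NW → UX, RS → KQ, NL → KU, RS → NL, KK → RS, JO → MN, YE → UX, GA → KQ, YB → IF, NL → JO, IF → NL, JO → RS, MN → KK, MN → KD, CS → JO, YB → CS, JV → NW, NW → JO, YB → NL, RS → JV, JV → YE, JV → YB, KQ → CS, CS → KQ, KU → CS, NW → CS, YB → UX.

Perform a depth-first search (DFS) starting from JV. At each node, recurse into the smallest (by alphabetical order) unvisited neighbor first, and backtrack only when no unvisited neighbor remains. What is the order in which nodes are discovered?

Visit JV
JV → NW
NW → CS
CS → JO
JO → MN
MN → KD
KD → IF
IF → NL
NL → GA
GA → KQ
NL → KU
MN → KK
KK → RS
CS → YB
YB → UX
JV → YE

JV NW CS JO MN KD IF NL GA KQ KU KK RS YB UX YE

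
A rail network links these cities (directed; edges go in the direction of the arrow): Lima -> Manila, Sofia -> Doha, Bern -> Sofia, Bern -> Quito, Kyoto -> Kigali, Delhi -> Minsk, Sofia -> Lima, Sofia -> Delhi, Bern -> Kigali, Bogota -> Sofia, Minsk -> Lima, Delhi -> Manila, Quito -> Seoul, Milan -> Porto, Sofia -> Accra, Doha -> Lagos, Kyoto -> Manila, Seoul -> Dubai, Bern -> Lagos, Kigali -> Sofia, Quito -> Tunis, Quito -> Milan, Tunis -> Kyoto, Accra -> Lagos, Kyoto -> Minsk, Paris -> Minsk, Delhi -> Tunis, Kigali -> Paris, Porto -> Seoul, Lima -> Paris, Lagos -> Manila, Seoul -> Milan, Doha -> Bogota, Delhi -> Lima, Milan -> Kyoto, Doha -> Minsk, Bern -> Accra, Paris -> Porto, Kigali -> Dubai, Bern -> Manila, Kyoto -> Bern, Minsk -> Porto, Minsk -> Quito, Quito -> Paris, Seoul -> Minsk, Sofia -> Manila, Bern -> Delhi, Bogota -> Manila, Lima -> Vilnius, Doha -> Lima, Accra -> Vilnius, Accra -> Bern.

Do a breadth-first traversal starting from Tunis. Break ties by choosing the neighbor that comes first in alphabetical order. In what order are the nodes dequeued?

Visit Tunis; enqueue Kyoto → queue [Kyoto]
Visit Kyoto; enqueue Bern, Kigali, Manila, Minsk → queue [Bern, Kigali, Manila, Minsk]
Visit Bern; enqueue Accra, Delhi, Lagos, Quito, Sofia → queue [Kigali, Manila, Minsk, Accra, Delhi, Lagos, Quito, Sofia]
Visit Kigali; enqueue Dubai, Paris → queue [Manila, Minsk, Accra, Delhi, Lagos, Quito, Sofia, Dubai, Paris]
Visit Manila → queue [Minsk, Accra, Delhi, Lagos, Quito, Sofia, Dubai, Paris]
Visit Minsk; enqueue Lima, Porto → queue [Accra, Delhi, Lagos, Quito, Sofia, Dubai, Paris, Lima, Porto]
Visit Accra; enqueue Vilnius → queue [Delhi, Lagos, Quito, Sofia, Dubai, Paris, Lima, Porto, Vilnius]
Visit Delhi → queue [Lagos, Quito, Sofia, Dubai, Paris, Lima, Porto, Vilnius]
Visit Lagos → queue [Quito, Sofia, Dubai, Paris, Lima, Porto, Vilnius]
Visit Quito; enqueue Milan, Seoul → queue [Sofia, Dubai, Paris, Lima, Porto, Vilnius, Milan, Seoul]
Visit Sofia; enqueue Doha → queue [Dubai, Paris, Lima, Porto, Vilnius, Milan, Seoul, Doha]
Visit Dubai → queue [Paris, Lima, Porto, Vilnius, Milan, Seoul, Doha]
Visit Paris → queue [Lima, Porto, Vilnius, Milan, Seoul, Doha]
Visit Lima → queue [Porto, Vilnius, Milan, Seoul, Doha]
Visit Porto → queue [Vilnius, Milan, Seoul, Doha]
Visit Vilnius → queue [Milan, Seoul, Doha]
Visit Milan → queue [Seoul, Doha]
Visit Seoul → queue [Doha]
Visit Doha; enqueue Bogota → queue [Bogota]
Visit Bogota → queue []

Tunis, Kyoto, Bern, Kigali, Manila, Minsk, Accra, Delhi, Lagos, Quito, Sofia, Dubai, Paris, Lima, Porto, Vilnius, Milan, Seoul, Doha, Bogota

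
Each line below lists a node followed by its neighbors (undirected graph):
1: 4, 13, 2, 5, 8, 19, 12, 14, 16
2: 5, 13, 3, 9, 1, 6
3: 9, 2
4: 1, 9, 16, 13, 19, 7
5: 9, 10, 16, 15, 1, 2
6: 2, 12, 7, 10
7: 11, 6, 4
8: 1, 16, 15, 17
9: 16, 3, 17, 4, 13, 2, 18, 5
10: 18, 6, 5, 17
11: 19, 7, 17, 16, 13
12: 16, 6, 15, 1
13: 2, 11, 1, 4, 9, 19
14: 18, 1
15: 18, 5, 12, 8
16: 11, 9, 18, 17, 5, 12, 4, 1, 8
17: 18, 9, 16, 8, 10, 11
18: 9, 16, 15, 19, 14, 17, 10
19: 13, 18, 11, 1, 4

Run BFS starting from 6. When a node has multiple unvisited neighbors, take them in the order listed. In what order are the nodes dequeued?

Visit 6; enqueue 2, 12, 7, 10 → queue [2, 12, 7, 10]
Visit 2; enqueue 5, 13, 3, 9, 1 → queue [12, 7, 10, 5, 13, 3, 9, 1]
Visit 12; enqueue 16, 15 → queue [7, 10, 5, 13, 3, 9, 1, 16, 15]
Visit 7; enqueue 11, 4 → queue [10, 5, 13, 3, 9, 1, 16, 15, 11, 4]
Visit 10; enqueue 18, 17 → queue [5, 13, 3, 9, 1, 16, 15, 11, 4, 18, 17]
Visit 5 → queue [13, 3, 9, 1, 16, 15, 11, 4, 18, 17]
Visit 13; enqueue 19 → queue [3, 9, 1, 16, 15, 11, 4, 18, 17, 19]
Visit 3 → queue [9, 1, 16, 15, 11, 4, 18, 17, 19]
Visit 9 → queue [1, 16, 15, 11, 4, 18, 17, 19]
Visit 1; enqueue 8, 14 → queue [16, 15, 11, 4, 18, 17, 19, 8, 14]
Visit 16 → queue [15, 11, 4, 18, 17, 19, 8, 14]
Visit 15 → queue [11, 4, 18, 17, 19, 8, 14]
Visit 11 → queue [4, 18, 17, 19, 8, 14]
Visit 4 → queue [18, 17, 19, 8, 14]
Visit 18 → queue [17, 19, 8, 14]
Visit 17 → queue [19, 8, 14]
Visit 19 → queue [8, 14]
Visit 8 → queue [14]
Visit 14 → queue []

6, 2, 12, 7, 10, 5, 13, 3, 9, 1, 16, 15, 11, 4, 18, 17, 19, 8, 14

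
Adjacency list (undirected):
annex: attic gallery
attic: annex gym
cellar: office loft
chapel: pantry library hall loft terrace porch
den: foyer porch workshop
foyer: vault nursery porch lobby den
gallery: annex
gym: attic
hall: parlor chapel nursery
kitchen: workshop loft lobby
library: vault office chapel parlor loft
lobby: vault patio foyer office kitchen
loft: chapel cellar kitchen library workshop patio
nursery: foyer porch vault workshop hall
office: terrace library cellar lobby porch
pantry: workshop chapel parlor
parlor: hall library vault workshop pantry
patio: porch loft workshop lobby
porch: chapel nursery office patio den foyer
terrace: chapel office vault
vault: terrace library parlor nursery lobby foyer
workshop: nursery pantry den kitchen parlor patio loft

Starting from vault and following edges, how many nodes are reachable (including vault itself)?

BFS from vault visits: vault, terrace, library, parlor, nursery, lobby, foyer, chapel, office, loft, hall, workshop, pantry, porch, patio, kitchen, den, cellar
Reachable nodes: 18 of 22 total.

18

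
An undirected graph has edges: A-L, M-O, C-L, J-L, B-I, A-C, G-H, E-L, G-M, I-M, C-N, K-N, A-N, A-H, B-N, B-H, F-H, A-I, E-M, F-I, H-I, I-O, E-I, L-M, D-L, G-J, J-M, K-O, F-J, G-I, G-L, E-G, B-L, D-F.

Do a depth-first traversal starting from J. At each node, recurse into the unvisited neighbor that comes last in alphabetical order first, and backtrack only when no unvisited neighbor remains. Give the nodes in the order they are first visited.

J, M, O, K, N, C, L, G, I, H, F, D, B, A, E

Visit J
J → M
M → O
O → K
K → N
N → C
C → L
L → G
G → I
I → H
H → F
F → D
H → B
H → A
I → E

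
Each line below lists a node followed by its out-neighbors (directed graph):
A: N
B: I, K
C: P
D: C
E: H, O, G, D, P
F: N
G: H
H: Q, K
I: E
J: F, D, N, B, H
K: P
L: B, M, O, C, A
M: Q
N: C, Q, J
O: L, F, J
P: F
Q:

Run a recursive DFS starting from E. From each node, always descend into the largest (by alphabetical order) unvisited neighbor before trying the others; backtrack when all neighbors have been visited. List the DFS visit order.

Visit E
E → P
P → F
F → N
N → Q
N → J
J → H
H → K
J → D
D → C
J → B
B → I
E → O
O → L
L → M
L → A
E → G

E → P → F → N → Q → J → H → K → D → C → B → I → O → L → M → A → G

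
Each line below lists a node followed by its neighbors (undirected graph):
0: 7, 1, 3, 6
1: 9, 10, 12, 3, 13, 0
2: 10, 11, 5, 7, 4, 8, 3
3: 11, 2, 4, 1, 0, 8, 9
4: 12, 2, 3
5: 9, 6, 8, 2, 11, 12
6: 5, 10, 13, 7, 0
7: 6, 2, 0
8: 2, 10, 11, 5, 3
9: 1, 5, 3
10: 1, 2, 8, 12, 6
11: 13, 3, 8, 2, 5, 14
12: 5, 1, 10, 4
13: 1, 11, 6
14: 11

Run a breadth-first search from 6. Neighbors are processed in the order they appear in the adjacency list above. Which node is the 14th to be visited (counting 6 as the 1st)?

Visit 6; enqueue 5, 10, 13, 7, 0 → queue [5, 10, 13, 7, 0]
Visit 5; enqueue 9, 8, 2, 11, 12 → queue [10, 13, 7, 0, 9, 8, 2, 11, 12]
Visit 10; enqueue 1 → queue [13, 7, 0, 9, 8, 2, 11, 12, 1]
Visit 13 → queue [7, 0, 9, 8, 2, 11, 12, 1]
Visit 7 → queue [0, 9, 8, 2, 11, 12, 1]
Visit 0; enqueue 3 → queue [9, 8, 2, 11, 12, 1, 3]
Visit 9 → queue [8, 2, 11, 12, 1, 3]
Visit 8 → queue [2, 11, 12, 1, 3]
Visit 2; enqueue 4 → queue [11, 12, 1, 3, 4]
Visit 11; enqueue 14 → queue [12, 1, 3, 4, 14]
Visit 12 → queue [1, 3, 4, 14]
Visit 1 → queue [3, 4, 14]
Visit 3 → queue [4, 14]
Visit 4 → queue [14]
Visit 14 → queue []

Visit order: 6, 5, 10, 13, 7, 0, 9, 8, 2, 11, 12, 1, 3, 4, 14

4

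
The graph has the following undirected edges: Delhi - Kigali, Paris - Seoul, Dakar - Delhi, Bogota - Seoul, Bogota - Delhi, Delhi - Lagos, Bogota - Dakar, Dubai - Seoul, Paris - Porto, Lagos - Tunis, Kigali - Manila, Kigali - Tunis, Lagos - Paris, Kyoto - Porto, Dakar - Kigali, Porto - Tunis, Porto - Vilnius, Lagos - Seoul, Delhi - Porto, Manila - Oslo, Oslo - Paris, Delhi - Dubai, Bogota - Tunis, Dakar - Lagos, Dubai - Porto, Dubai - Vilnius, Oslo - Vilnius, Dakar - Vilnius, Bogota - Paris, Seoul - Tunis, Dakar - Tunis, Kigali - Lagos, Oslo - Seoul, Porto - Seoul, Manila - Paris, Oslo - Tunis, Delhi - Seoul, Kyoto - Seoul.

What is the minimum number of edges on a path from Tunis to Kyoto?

Level 0: Tunis
Level 1: Bogota, Dakar, Kigali, Lagos, Oslo, Porto, Seoul
Level 2: Delhi, Dubai, Kyoto, Manila, Paris, Vilnius
Kyoto first appears at level 2.

2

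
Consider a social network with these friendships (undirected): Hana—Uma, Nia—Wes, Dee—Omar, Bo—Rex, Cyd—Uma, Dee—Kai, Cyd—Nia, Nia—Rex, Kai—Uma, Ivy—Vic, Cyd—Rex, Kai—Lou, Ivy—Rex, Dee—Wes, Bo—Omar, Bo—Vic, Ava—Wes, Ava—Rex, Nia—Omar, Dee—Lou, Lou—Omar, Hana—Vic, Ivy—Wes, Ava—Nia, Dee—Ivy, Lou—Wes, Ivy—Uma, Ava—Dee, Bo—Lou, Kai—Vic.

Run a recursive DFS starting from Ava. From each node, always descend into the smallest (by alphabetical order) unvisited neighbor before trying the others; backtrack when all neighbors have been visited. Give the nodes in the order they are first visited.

Ava, Dee, Ivy, Rex, Bo, Lou, Kai, Uma, Cyd, Nia, Omar, Wes, Hana, Vic

Visit Ava
Ava → Dee
Dee → Ivy
Ivy → Rex
Rex → Bo
Bo → Lou
Lou → Kai
Kai → Uma
Uma → Cyd
Cyd → Nia
Nia → Omar
Nia → Wes
Uma → Hana
Hana → Vic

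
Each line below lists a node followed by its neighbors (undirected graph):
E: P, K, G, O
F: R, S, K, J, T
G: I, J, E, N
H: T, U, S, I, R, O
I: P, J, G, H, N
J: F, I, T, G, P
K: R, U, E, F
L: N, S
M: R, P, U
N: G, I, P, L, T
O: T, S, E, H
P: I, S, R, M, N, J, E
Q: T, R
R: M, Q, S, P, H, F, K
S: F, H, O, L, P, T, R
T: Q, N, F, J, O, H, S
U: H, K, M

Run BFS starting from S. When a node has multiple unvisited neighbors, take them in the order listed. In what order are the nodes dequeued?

Visit S; enqueue F, H, O, L, P, T, R → queue [F, H, O, L, P, T, R]
Visit F; enqueue K, J → queue [H, O, L, P, T, R, K, J]
Visit H; enqueue U, I → queue [O, L, P, T, R, K, J, U, I]
Visit O; enqueue E → queue [L, P, T, R, K, J, U, I, E]
Visit L; enqueue N → queue [P, T, R, K, J, U, I, E, N]
Visit P; enqueue M → queue [T, R, K, J, U, I, E, N, M]
Visit T; enqueue Q → queue [R, K, J, U, I, E, N, M, Q]
Visit R → queue [K, J, U, I, E, N, M, Q]
Visit K → queue [J, U, I, E, N, M, Q]
Visit J; enqueue G → queue [U, I, E, N, M, Q, G]
Visit U → queue [I, E, N, M, Q, G]
Visit I → queue [E, N, M, Q, G]
Visit E → queue [N, M, Q, G]
Visit N → queue [M, Q, G]
Visit M → queue [Q, G]
Visit Q → queue [G]
Visit G → queue []

S, F, H, O, L, P, T, R, K, J, U, I, E, N, M, Q, G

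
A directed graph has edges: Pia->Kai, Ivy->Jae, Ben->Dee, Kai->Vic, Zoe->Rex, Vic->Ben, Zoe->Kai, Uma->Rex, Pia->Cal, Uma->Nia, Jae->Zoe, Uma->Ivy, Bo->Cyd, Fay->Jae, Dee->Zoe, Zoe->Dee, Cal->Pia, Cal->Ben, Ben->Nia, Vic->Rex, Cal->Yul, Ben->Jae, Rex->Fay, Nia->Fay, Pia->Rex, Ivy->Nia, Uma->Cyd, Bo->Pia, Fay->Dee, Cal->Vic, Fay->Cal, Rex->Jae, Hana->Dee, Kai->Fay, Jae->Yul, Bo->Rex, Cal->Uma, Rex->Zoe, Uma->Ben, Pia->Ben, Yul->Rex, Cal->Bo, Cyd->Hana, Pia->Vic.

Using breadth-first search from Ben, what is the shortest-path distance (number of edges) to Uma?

4

Level 0: Ben
Level 1: Dee, Jae, Nia
Level 2: Fay, Yul, Zoe
Level 3: Cal, Kai, Rex
Level 4: Bo, Pia, Uma, Vic
Level 5: Cyd, Ivy
Level 6: Hana
Uma first appears at level 4.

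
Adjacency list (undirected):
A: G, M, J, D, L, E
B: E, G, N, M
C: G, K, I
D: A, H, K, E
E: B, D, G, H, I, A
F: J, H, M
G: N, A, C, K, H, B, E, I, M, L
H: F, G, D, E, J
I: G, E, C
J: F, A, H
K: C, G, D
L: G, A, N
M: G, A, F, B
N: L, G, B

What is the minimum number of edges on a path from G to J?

Level 0: G
Level 1: A, B, C, E, H, I, K, L, M, N
Level 2: D, F, J
J first appears at level 2.

2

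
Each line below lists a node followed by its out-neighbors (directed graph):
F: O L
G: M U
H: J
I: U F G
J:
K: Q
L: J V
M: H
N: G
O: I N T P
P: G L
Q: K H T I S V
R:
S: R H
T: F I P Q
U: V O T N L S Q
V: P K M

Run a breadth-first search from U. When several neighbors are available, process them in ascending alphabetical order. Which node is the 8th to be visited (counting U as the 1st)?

Visit U; enqueue L, N, O, Q, S, T, V → queue [L, N, O, Q, S, T, V]
Visit L; enqueue J → queue [N, O, Q, S, T, V, J]
Visit N; enqueue G → queue [O, Q, S, T, V, J, G]
Visit O; enqueue I, P → queue [Q, S, T, V, J, G, I, P]
Visit Q; enqueue H, K → queue [S, T, V, J, G, I, P, H, K]
Visit S; enqueue R → queue [T, V, J, G, I, P, H, K, R]
Visit T; enqueue F → queue [V, J, G, I, P, H, K, R, F]
Visit V; enqueue M → queue [J, G, I, P, H, K, R, F, M]
Visit J → queue [G, I, P, H, K, R, F, M]
Visit G → queue [I, P, H, K, R, F, M]
Visit I → queue [P, H, K, R, F, M]
Visit P → queue [H, K, R, F, M]
Visit H → queue [K, R, F, M]
Visit K → queue [R, F, M]
Visit R → queue [F, M]
Visit F → queue [M]
Visit M → queue []

Visit order: U, L, N, O, Q, S, T, V, J, G, I, P, H, K, R, F, M

V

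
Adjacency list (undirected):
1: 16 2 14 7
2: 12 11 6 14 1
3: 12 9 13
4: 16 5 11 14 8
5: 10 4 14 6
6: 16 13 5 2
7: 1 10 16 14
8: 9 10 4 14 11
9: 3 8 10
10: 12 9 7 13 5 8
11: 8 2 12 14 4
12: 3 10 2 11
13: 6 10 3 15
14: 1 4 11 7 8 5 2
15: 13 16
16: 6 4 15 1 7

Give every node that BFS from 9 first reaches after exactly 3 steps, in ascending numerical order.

1, 2, 6, 15, 16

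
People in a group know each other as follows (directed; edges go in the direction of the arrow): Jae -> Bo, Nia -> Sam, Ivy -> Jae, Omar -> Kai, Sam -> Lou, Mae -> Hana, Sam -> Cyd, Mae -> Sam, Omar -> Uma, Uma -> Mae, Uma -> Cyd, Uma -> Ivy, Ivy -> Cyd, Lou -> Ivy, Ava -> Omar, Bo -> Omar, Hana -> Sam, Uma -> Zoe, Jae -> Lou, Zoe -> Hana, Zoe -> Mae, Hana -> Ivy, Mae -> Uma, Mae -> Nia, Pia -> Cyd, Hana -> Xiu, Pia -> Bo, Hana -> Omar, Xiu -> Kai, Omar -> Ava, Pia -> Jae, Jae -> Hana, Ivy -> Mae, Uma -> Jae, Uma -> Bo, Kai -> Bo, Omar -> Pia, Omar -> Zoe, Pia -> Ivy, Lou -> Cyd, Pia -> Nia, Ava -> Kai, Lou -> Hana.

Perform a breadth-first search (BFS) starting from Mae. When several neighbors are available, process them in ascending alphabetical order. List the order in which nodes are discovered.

Mae -> Hana -> Nia -> Sam -> Uma -> Ivy -> Omar -> Xiu -> Cyd -> Lou -> Bo -> Jae -> Zoe -> Ava -> Kai -> Pia

Visit Mae; enqueue Hana, Nia, Sam, Uma → queue [Hana, Nia, Sam, Uma]
Visit Hana; enqueue Ivy, Omar, Xiu → queue [Nia, Sam, Uma, Ivy, Omar, Xiu]
Visit Nia → queue [Sam, Uma, Ivy, Omar, Xiu]
Visit Sam; enqueue Cyd, Lou → queue [Uma, Ivy, Omar, Xiu, Cyd, Lou]
Visit Uma; enqueue Bo, Jae, Zoe → queue [Ivy, Omar, Xiu, Cyd, Lou, Bo, Jae, Zoe]
Visit Ivy → queue [Omar, Xiu, Cyd, Lou, Bo, Jae, Zoe]
Visit Omar; enqueue Ava, Kai, Pia → queue [Xiu, Cyd, Lou, Bo, Jae, Zoe, Ava, Kai, Pia]
Visit Xiu → queue [Cyd, Lou, Bo, Jae, Zoe, Ava, Kai, Pia]
Visit Cyd → queue [Lou, Bo, Jae, Zoe, Ava, Kai, Pia]
Visit Lou → queue [Bo, Jae, Zoe, Ava, Kai, Pia]
Visit Bo → queue [Jae, Zoe, Ava, Kai, Pia]
Visit Jae → queue [Zoe, Ava, Kai, Pia]
Visit Zoe → queue [Ava, Kai, Pia]
Visit Ava → queue [Kai, Pia]
Visit Kai → queue [Pia]
Visit Pia → queue []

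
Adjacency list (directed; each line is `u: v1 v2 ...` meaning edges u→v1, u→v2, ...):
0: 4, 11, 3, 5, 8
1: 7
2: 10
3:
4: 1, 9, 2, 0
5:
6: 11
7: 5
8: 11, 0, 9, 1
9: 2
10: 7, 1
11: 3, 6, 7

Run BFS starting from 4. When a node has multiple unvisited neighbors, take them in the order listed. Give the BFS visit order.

Visit 4; enqueue 1, 9, 2, 0 → queue [1, 9, 2, 0]
Visit 1; enqueue 7 → queue [9, 2, 0, 7]
Visit 9 → queue [2, 0, 7]
Visit 2; enqueue 10 → queue [0, 7, 10]
Visit 0; enqueue 11, 3, 5, 8 → queue [7, 10, 11, 3, 5, 8]
Visit 7 → queue [10, 11, 3, 5, 8]
Visit 10 → queue [11, 3, 5, 8]
Visit 11; enqueue 6 → queue [3, 5, 8, 6]
Visit 3 → queue [5, 8, 6]
Visit 5 → queue [8, 6]
Visit 8 → queue [6]
Visit 6 → queue []

4, 1, 9, 2, 0, 7, 10, 11, 3, 5, 8, 6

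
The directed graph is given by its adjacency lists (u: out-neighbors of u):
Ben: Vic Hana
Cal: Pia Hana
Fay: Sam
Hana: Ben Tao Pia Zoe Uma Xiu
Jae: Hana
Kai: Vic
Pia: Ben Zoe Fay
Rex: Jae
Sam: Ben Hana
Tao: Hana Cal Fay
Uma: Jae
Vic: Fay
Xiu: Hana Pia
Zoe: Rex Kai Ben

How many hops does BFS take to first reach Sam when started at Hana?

Level 0: Hana
Level 1: Ben, Pia, Tao, Uma, Xiu, Zoe
Level 2: Cal, Fay, Jae, Kai, Rex, Vic
Level 3: Sam
Sam first appears at level 3.

3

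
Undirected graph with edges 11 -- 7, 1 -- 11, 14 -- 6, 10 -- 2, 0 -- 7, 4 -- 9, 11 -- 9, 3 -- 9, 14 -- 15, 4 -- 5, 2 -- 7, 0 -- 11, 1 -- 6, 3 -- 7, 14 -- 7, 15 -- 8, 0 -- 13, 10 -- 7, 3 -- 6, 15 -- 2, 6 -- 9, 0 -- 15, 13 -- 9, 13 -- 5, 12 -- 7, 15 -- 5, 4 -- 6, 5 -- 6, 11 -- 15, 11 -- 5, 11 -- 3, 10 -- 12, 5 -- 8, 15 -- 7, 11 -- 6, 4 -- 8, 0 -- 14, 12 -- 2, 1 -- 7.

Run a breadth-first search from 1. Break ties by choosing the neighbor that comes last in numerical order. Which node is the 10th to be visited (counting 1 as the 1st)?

Visit 1; enqueue 11, 7, 6 → queue [11, 7, 6]
Visit 11; enqueue 15, 9, 5, 3, 0 → queue [7, 6, 15, 9, 5, 3, 0]
Visit 7; enqueue 14, 12, 10, 2 → queue [6, 15, 9, 5, 3, 0, 14, 12, 10, 2]
Visit 6; enqueue 4 → queue [15, 9, 5, 3, 0, 14, 12, 10, 2, 4]
Visit 15; enqueue 8 → queue [9, 5, 3, 0, 14, 12, 10, 2, 4, 8]
Visit 9; enqueue 13 → queue [5, 3, 0, 14, 12, 10, 2, 4, 8, 13]
Visit 5 → queue [3, 0, 14, 12, 10, 2, 4, 8, 13]
Visit 3 → queue [0, 14, 12, 10, 2, 4, 8, 13]
Visit 0 → queue [14, 12, 10, 2, 4, 8, 13]
Visit 14 → queue [12, 10, 2, 4, 8, 13]
Visit 12 → queue [10, 2, 4, 8, 13]
Visit 10 → queue [2, 4, 8, 13]
Visit 2 → queue [4, 8, 13]
Visit 4 → queue [8, 13]
Visit 8 → queue [13]
Visit 13 → queue []

Visit order: 1, 11, 7, 6, 15, 9, 5, 3, 0, 14, 12, 10, 2, 4, 8, 13

14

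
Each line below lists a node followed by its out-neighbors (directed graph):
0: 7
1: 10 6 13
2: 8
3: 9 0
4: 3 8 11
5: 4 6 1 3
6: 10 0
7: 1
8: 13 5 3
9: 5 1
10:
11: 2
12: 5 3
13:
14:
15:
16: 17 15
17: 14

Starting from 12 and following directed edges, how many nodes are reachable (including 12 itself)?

14

BFS from 12 visits: 12, 5, 3, 4, 6, 1, 9, 0, 8, 11, 10, 13, 7, 2
Reachable nodes: 14 of 18 total.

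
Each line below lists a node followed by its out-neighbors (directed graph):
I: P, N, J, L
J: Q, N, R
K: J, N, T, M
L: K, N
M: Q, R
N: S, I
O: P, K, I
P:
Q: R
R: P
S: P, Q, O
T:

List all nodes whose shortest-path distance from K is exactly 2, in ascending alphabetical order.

I, Q, R, S

Level 0: K
Level 1: J, M, N, T
Level 2: I, Q, R, S
Level 3: L, O, P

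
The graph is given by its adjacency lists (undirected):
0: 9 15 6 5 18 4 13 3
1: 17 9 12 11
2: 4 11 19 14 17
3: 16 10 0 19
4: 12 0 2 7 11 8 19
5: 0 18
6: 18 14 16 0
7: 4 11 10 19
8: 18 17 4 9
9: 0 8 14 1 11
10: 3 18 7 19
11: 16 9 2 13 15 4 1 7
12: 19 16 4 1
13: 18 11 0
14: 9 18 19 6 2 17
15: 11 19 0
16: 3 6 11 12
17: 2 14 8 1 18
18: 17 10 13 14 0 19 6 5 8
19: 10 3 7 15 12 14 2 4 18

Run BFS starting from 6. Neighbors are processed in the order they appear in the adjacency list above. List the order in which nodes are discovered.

6 18 14 16 0 17 10 13 19 5 8 9 2 3 11 12 15 4 1 7

Visit 6; enqueue 18, 14, 16, 0 → queue [18, 14, 16, 0]
Visit 18; enqueue 17, 10, 13, 19, 5, 8 → queue [14, 16, 0, 17, 10, 13, 19, 5, 8]
Visit 14; enqueue 9, 2 → queue [16, 0, 17, 10, 13, 19, 5, 8, 9, 2]
Visit 16; enqueue 3, 11, 12 → queue [0, 17, 10, 13, 19, 5, 8, 9, 2, 3, 11, 12]
Visit 0; enqueue 15, 4 → queue [17, 10, 13, 19, 5, 8, 9, 2, 3, 11, 12, 15, 4]
Visit 17; enqueue 1 → queue [10, 13, 19, 5, 8, 9, 2, 3, 11, 12, 15, 4, 1]
Visit 10; enqueue 7 → queue [13, 19, 5, 8, 9, 2, 3, 11, 12, 15, 4, 1, 7]
Visit 13 → queue [19, 5, 8, 9, 2, 3, 11, 12, 15, 4, 1, 7]
Visit 19 → queue [5, 8, 9, 2, 3, 11, 12, 15, 4, 1, 7]
Visit 5 → queue [8, 9, 2, 3, 11, 12, 15, 4, 1, 7]
Visit 8 → queue [9, 2, 3, 11, 12, 15, 4, 1, 7]
Visit 9 → queue [2, 3, 11, 12, 15, 4, 1, 7]
Visit 2 → queue [3, 11, 12, 15, 4, 1, 7]
Visit 3 → queue [11, 12, 15, 4, 1, 7]
Visit 11 → queue [12, 15, 4, 1, 7]
Visit 12 → queue [15, 4, 1, 7]
Visit 15 → queue [4, 1, 7]
Visit 4 → queue [1, 7]
Visit 1 → queue [7]
Visit 7 → queue []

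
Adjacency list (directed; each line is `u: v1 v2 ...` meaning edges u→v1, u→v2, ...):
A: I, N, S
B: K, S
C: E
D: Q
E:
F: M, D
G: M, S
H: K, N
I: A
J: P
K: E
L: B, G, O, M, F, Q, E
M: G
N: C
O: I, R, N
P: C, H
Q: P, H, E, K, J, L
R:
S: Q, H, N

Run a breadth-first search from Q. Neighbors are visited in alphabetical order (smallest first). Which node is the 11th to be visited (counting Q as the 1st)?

G

Visit Q; enqueue E, H, J, K, L, P → queue [E, H, J, K, L, P]
Visit E → queue [H, J, K, L, P]
Visit H; enqueue N → queue [J, K, L, P, N]
Visit J → queue [K, L, P, N]
Visit K → queue [L, P, N]
Visit L; enqueue B, F, G, M, O → queue [P, N, B, F, G, M, O]
Visit P; enqueue C → queue [N, B, F, G, M, O, C]
Visit N → queue [B, F, G, M, O, C]
Visit B; enqueue S → queue [F, G, M, O, C, S]
Visit F; enqueue D → queue [G, M, O, C, S, D]
Visit G → queue [M, O, C, S, D]
Visit M → queue [O, C, S, D]
Visit O; enqueue I, R → queue [C, S, D, I, R]
Visit C → queue [S, D, I, R]
Visit S → queue [D, I, R]
Visit D → queue [I, R]
Visit I; enqueue A → queue [R, A]
Visit R → queue [A]
Visit A → queue []

Visit order: Q, E, H, J, K, L, P, N, B, F, G, M, O, C, S, D, I, R, A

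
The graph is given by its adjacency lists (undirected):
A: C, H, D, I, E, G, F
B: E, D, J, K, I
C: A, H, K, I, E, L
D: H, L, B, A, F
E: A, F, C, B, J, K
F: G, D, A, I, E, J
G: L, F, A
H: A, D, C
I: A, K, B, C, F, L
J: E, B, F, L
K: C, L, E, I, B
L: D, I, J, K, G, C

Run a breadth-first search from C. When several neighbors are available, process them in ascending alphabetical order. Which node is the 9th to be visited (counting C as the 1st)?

F

Visit C; enqueue A, E, H, I, K, L → queue [A, E, H, I, K, L]
Visit A; enqueue D, F, G → queue [E, H, I, K, L, D, F, G]
Visit E; enqueue B, J → queue [H, I, K, L, D, F, G, B, J]
Visit H → queue [I, K, L, D, F, G, B, J]
Visit I → queue [K, L, D, F, G, B, J]
Visit K → queue [L, D, F, G, B, J]
Visit L → queue [D, F, G, B, J]
Visit D → queue [F, G, B, J]
Visit F → queue [G, B, J]
Visit G → queue [B, J]
Visit B → queue [J]
Visit J → queue []

Visit order: C, A, E, H, I, K, L, D, F, G, B, J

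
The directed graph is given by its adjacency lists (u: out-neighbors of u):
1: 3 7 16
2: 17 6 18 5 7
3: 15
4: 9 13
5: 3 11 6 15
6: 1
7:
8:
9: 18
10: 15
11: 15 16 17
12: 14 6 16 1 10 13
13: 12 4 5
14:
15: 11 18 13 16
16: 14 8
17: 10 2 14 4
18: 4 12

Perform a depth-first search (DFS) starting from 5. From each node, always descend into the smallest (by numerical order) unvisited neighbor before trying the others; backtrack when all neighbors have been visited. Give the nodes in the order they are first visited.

Visit 5
5 → 3
3 → 15
15 → 11
11 → 16
16 → 8
16 → 14
11 → 17
17 → 2
2 → 6
6 → 1
1 → 7
2 → 18
18 → 4
4 → 9
4 → 13
13 → 12
12 → 10

5 3 15 11 16 8 14 17 2 6 1 7 18 4 9 13 12 10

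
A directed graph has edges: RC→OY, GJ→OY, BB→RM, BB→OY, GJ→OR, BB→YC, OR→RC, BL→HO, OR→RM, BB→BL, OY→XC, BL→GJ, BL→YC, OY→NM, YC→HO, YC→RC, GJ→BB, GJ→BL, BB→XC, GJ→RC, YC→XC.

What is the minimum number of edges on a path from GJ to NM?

2

Level 0: GJ
Level 1: BB, BL, OR, OY, RC
Level 2: HO, NM, RM, XC, YC
NM first appears at level 2.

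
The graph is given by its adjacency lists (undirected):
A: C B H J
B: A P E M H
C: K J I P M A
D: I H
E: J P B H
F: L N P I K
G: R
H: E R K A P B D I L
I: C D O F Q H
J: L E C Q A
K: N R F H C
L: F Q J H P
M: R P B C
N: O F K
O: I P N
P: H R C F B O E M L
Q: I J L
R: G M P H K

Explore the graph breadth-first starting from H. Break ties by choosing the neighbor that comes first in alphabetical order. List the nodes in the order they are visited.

Visit H; enqueue A, B, D, E, I, K, L, P, R → queue [A, B, D, E, I, K, L, P, R]
Visit A; enqueue C, J → queue [B, D, E, I, K, L, P, R, C, J]
Visit B; enqueue M → queue [D, E, I, K, L, P, R, C, J, M]
Visit D → queue [E, I, K, L, P, R, C, J, M]
Visit E → queue [I, K, L, P, R, C, J, M]
Visit I; enqueue F, O, Q → queue [K, L, P, R, C, J, M, F, O, Q]
Visit K; enqueue N → queue [L, P, R, C, J, M, F, O, Q, N]
Visit L → queue [P, R, C, J, M, F, O, Q, N]
Visit P → queue [R, C, J, M, F, O, Q, N]
Visit R; enqueue G → queue [C, J, M, F, O, Q, N, G]
Visit C → queue [J, M, F, O, Q, N, G]
Visit J → queue [M, F, O, Q, N, G]
Visit M → queue [F, O, Q, N, G]
Visit F → queue [O, Q, N, G]
Visit O → queue [Q, N, G]
Visit Q → queue [N, G]
Visit N → queue [G]
Visit G → queue []

H A B D E I K L P R C J M F O Q N G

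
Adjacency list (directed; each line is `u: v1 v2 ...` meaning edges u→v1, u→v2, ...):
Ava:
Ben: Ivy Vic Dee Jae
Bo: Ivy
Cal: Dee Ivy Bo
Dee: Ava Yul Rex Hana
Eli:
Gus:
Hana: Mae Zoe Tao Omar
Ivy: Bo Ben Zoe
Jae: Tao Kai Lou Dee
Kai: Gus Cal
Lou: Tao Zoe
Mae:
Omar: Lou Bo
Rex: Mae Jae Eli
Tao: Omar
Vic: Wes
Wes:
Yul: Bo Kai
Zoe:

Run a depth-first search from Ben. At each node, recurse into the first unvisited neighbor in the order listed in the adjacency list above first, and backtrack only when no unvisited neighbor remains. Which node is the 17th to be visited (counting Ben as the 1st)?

Visit Ben
Ben → Ivy
Ivy → Bo
Ivy → Zoe
Ben → Vic
Vic → Wes
Ben → Dee
Dee → Ava
Dee → Yul
Yul → Kai
Kai → Gus
Kai → Cal
Dee → Rex
Rex → Mae
Rex → Jae
Jae → Tao
Tao → Omar
Omar → Lou
Rex → Eli
Dee → Hana

Visit order: Ben, Ivy, Bo, Zoe, Vic, Wes, Dee, Ava, Yul, Kai, Gus, Cal, Rex, Mae, Jae, Tao, Omar, Lou, Eli, Hana

Omar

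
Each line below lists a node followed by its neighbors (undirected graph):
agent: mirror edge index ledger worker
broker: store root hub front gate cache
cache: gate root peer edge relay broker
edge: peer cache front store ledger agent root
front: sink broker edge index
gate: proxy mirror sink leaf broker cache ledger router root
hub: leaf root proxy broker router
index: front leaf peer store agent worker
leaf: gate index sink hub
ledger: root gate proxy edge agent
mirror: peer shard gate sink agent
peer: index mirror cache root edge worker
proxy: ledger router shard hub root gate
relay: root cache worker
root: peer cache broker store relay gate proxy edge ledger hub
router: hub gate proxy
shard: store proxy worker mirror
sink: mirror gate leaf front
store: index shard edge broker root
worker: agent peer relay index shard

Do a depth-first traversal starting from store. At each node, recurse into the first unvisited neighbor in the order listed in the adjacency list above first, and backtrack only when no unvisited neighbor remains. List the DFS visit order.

Visit store
store → index
index → front
front → sink
sink → mirror
mirror → peer
peer → cache
cache → gate
gate → proxy
proxy → ledger
ledger → root
root → broker
broker → hub
hub → leaf
hub → router
root → relay
relay → worker
worker → agent
agent → edge
worker → shard

store → index → front → sink → mirror → peer → cache → gate → proxy → ledger → root → broker → hub → leaf → router → relay → worker → agent → edge → shard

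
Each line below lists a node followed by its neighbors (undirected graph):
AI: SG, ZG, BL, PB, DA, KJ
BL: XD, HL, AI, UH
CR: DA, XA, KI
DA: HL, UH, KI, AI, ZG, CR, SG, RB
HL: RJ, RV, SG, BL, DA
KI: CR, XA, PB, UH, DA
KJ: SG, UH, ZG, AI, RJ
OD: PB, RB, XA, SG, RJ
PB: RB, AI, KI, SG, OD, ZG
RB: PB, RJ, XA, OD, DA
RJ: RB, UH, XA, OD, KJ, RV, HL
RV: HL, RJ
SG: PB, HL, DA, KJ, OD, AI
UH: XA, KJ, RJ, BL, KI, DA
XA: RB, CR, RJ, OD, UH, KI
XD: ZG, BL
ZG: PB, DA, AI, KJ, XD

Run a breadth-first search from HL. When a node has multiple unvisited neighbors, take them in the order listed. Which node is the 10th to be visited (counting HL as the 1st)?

Visit HL; enqueue RJ, RV, SG, BL, DA → queue [RJ, RV, SG, BL, DA]
Visit RJ; enqueue RB, UH, XA, OD, KJ → queue [RV, SG, BL, DA, RB, UH, XA, OD, KJ]
Visit RV → queue [SG, BL, DA, RB, UH, XA, OD, KJ]
Visit SG; enqueue PB, AI → queue [BL, DA, RB, UH, XA, OD, KJ, PB, AI]
Visit BL; enqueue XD → queue [DA, RB, UH, XA, OD, KJ, PB, AI, XD]
Visit DA; enqueue KI, ZG, CR → queue [RB, UH, XA, OD, KJ, PB, AI, XD, KI, ZG, CR]
Visit RB → queue [UH, XA, OD, KJ, PB, AI, XD, KI, ZG, CR]
Visit UH → queue [XA, OD, KJ, PB, AI, XD, KI, ZG, CR]
Visit XA → queue [OD, KJ, PB, AI, XD, KI, ZG, CR]
Visit OD → queue [KJ, PB, AI, XD, KI, ZG, CR]
Visit KJ → queue [PB, AI, XD, KI, ZG, CR]
Visit PB → queue [AI, XD, KI, ZG, CR]
Visit AI → queue [XD, KI, ZG, CR]
Visit XD → queue [KI, ZG, CR]
Visit KI → queue [ZG, CR]
Visit ZG → queue [CR]
Visit CR → queue []

Visit order: HL, RJ, RV, SG, BL, DA, RB, UH, XA, OD, KJ, PB, AI, XD, KI, ZG, CR

OD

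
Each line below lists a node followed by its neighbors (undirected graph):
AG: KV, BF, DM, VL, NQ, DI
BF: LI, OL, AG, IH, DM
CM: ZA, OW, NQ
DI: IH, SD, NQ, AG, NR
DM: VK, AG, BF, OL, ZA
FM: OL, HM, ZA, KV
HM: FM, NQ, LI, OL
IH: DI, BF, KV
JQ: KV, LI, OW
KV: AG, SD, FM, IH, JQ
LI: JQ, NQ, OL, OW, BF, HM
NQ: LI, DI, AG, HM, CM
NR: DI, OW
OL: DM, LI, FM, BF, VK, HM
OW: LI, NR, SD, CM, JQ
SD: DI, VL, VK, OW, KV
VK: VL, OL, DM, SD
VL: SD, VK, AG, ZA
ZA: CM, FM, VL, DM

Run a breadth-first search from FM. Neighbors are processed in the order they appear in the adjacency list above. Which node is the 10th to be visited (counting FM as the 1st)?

NQ

Visit FM; enqueue OL, HM, ZA, KV → queue [OL, HM, ZA, KV]
Visit OL; enqueue DM, LI, BF, VK → queue [HM, ZA, KV, DM, LI, BF, VK]
Visit HM; enqueue NQ → queue [ZA, KV, DM, LI, BF, VK, NQ]
Visit ZA; enqueue CM, VL → queue [KV, DM, LI, BF, VK, NQ, CM, VL]
Visit KV; enqueue AG, SD, IH, JQ → queue [DM, LI, BF, VK, NQ, CM, VL, AG, SD, IH, JQ]
Visit DM → queue [LI, BF, VK, NQ, CM, VL, AG, SD, IH, JQ]
Visit LI; enqueue OW → queue [BF, VK, NQ, CM, VL, AG, SD, IH, JQ, OW]
Visit BF → queue [VK, NQ, CM, VL, AG, SD, IH, JQ, OW]
Visit VK → queue [NQ, CM, VL, AG, SD, IH, JQ, OW]
Visit NQ; enqueue DI → queue [CM, VL, AG, SD, IH, JQ, OW, DI]
Visit CM → queue [VL, AG, SD, IH, JQ, OW, DI]
Visit VL → queue [AG, SD, IH, JQ, OW, DI]
Visit AG → queue [SD, IH, JQ, OW, DI]
Visit SD → queue [IH, JQ, OW, DI]
Visit IH → queue [JQ, OW, DI]
Visit JQ → queue [OW, DI]
Visit OW; enqueue NR → queue [DI, NR]
Visit DI → queue [NR]
Visit NR → queue []

Visit order: FM, OL, HM, ZA, KV, DM, LI, BF, VK, NQ, CM, VL, AG, SD, IH, JQ, OW, DI, NR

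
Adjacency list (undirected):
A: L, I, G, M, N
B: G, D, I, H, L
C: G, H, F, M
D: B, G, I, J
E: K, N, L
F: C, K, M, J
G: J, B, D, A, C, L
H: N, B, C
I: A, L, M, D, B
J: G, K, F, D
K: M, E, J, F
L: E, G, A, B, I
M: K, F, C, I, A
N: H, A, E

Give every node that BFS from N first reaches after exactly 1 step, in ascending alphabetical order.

A, E, H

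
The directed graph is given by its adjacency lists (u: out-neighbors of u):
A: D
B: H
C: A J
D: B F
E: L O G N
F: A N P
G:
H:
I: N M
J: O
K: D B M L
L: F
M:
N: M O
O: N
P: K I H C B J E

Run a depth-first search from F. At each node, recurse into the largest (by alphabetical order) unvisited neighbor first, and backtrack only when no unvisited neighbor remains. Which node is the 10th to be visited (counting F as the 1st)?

O

Visit F
F → P
P → K
K → M
K → L
K → D
D → B
B → H
P → J
J → O
O → N
P → I
P → E
E → G
P → C
C → A

Visit order: F, P, K, M, L, D, B, H, J, O, N, I, E, G, C, A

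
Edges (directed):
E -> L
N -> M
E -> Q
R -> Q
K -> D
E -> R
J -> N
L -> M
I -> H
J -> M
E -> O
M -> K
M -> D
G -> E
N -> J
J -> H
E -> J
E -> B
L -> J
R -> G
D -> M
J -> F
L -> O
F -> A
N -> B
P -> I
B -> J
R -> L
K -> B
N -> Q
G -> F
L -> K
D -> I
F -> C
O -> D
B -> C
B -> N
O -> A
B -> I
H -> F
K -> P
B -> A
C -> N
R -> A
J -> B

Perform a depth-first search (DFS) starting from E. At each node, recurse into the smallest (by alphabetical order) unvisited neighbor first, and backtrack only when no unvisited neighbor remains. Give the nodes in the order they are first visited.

E → B → A → C → N → J → F → H → M → D → I → K → P → Q → L → O → R → G

Visit E
E → B
B → A
B → C
C → N
N → J
J → F
J → H
J → M
M → D
D → I
M → K
K → P
N → Q
E → L
L → O
E → R
R → G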